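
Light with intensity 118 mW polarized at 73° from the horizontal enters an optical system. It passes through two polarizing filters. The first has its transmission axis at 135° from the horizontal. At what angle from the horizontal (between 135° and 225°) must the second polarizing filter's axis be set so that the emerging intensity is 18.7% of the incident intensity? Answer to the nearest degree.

I₁ = I₀ cos²(135° − 73°) = I₀ cos²(62°) = 0.2204 I₀.
Need I₂/I₀ = 0.187, so cos²(θ − 135°) = 0.187 / 0.2204 = 0.8484.
θ − 135° = arccos(√0.8484) = 22.9°, giving θ ≈ 135 + 22.9 = 157.9°.

θ ≈ 158°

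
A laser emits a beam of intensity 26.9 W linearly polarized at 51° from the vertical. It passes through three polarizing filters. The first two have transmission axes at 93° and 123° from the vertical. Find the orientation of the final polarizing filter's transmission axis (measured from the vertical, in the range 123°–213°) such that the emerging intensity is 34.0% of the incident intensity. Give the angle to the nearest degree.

θ ≈ 148°

By Malus's law, I₁ = I₀ cos²(93° − 51°) = I₀ cos²(42°) = 0.5523 I₀.
I₂ = I₁ cos²(123° − 93°) = 0.5523 I₀ · cos²(30°) = 0.4142 I₀.
Need I₃/I₀ = 0.34, so cos²(θ − 123°) = 0.34 / 0.4142 = 0.8209.
θ − 123° = arccos(√0.8209) = 25.0°, giving θ ≈ 123 + 25.0 = 148.0°.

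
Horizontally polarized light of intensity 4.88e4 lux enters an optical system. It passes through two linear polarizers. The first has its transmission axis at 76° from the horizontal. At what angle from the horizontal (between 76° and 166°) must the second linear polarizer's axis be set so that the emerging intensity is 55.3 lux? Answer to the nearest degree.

I₁ = I₀ cos²(76° − 0°) = I₀ cos²(76°) = 0.05853 I₀.
Target fraction: 55.3 / 4.88e4 lux = 0.001133 of I₀.
Need I₂/I₀ = 0.001133, so cos²(θ − 76°) = 0.001133 / 0.05853 = 0.01936.
θ − 76° = arccos(√0.01936) = 82.0°, giving θ ≈ 76 + 82.0 = 158.0°.

θ ≈ 158°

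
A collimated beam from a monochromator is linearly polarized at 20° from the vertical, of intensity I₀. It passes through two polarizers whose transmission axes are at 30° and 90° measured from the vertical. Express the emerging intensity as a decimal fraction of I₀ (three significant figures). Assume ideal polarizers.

≈ 0.242 I₀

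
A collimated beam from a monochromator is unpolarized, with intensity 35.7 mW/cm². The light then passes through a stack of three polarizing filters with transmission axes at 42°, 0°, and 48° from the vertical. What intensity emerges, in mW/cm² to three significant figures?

I ≈ 4.41 mW/cm²

Unpolarized light through the first polarizer → I₁ = 35.7 mW/cm²/2 = 17.85 mW/cm², polarized at 42°.
I₂ = I₁ · cos²(42°) = 17.85 · 0.5523 = 9.858 mW/cm².
I₃ = I₂ · cos²(48°) = 9.858 · 0.4477 = 4.414 mW/cm².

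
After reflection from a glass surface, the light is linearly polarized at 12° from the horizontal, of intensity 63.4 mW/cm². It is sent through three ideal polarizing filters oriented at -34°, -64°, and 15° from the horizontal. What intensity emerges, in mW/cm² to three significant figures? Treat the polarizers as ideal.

I ≈ 0.835 mW/cm²

I₁ = 63.4 mW/cm² · cos²(46°) = 30.59 mW/cm².
I₂ = I₁ · cos²(30°) = 30.59 · 0.75 = 22.95 mW/cm².
I₃ = I₂ · cos²(79°) = 22.95 · 0.03641 = 0.8354 mW/cm².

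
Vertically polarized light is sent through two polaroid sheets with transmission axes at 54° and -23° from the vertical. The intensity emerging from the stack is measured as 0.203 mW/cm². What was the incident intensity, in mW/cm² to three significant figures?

I₀ ≈ 11.6 mW/cm²

I₁ = I₀ cos²(54° − 0°) = I₀ cos²(54°) = 0.3455 I₀.
I₂ = I₁ cos²(-23° − 54°) = 0.3455 I₀ · cos²(77°) = 0.01748 I₀.
So 0.203 mW/cm² = 0.01748 I₀, giving I₀ = 0.203/0.01748 = 11.61 mW/cm².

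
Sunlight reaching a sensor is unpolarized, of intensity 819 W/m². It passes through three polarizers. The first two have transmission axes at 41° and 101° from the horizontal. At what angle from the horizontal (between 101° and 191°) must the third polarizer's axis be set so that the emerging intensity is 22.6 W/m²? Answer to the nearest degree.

θ ≈ 163°

Unpolarized light through the first polarizer → I₁ = ½ I₀, now polarized at 41°.
I₂ = I₁ cos²(101° − 41°) = 0.5 I₀ · cos²(60°) = 0.125 I₀.
Target fraction: 22.6 / 819 W/m² = 0.02759 of I₀.
Need I₃/I₀ = 0.02759, so cos²(θ − 101°) = 0.02759 / 0.125 = 0.2208.
θ − 101° = arccos(√0.2208) = 62.0°, giving θ ≈ 101 + 62.0 = 163.0°.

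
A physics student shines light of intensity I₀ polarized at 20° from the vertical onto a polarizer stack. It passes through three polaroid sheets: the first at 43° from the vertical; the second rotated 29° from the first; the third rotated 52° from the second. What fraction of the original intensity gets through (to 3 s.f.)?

I₁ = I₀ cos²(43° − 20°) = I₀ cos²(23°) = 0.8473 I₀.
I₂ = I₁ cos²(29°) = 0.8473 · 0.765 I₀ = 0.6482 I₀.
I₃ = I₂ cos²(52°) = 0.6482 · 0.379 I₀ = 0.2457 I₀.
Transmitted fraction = 0.2457.

≈ 0.246 I₀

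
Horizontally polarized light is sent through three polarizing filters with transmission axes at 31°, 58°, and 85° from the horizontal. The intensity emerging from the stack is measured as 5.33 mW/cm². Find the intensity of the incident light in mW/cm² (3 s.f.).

I₀ ≈ 11.5 mW/cm²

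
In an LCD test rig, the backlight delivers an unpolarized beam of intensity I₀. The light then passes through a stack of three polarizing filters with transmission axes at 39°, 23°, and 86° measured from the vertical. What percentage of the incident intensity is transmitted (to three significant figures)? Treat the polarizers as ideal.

Unpolarized light through the first polarizer → I₁ = ½ I₀, now polarized at 39°.
I₂ = I₁ cos²(23° − 39°) = 0.5 I₀ · cos²(16°) = 0.462 I₀.
I₃ = I₂ cos²(86° − 23°) = 0.462 I₀ · cos²(63°) = 0.09522 I₀.
That is 9.522% of the incident intensity.

≈ 9.52%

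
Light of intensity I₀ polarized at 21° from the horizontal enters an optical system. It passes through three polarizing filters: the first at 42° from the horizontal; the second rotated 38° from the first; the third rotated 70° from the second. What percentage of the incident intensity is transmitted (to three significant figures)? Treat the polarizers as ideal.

I₁ = I₀ cos²(42° − 21°) = I₀ cos²(21°) = 0.8716 I₀.
I₂ = I₁ cos²(38°) = 0.8716 · 0.621 I₀ = 0.5412 I₀.
I₃ = I₂ cos²(70°) = 0.5412 · 0.117 I₀ = 0.06331 I₀.
That is 6.331% of the incident intensity.

≈ 6.33%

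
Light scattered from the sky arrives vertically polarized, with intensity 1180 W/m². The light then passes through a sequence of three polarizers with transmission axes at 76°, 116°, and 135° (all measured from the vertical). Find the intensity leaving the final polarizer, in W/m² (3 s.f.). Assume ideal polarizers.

I₁ = 1180 W/m² · cos²(76°) = 69.06 W/m².
I₂ = I₁ · cos²(40°) = 69.06 · 0.5868 = 40.53 W/m².
I₃ = I₂ · cos²(19°) = 40.53 · 0.894 = 36.23 W/m².

I ≈ 36.2 W/m²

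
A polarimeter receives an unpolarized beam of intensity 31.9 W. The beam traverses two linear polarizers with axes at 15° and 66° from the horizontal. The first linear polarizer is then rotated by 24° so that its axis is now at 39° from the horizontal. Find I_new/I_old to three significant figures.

Before rotation:
Unpolarized light through the first polarizer → I₁ = ½ I₀, now polarized at 15°.
I₂ = I₁ cos²(66° − 15°) = 0.5 I₀ · cos²(51°) = 0.198 I₀.
After rotation:
Unpolarized light through the first polarizer → I₁ = ½ I₀, now polarized at 39°.
I₂ = I₁ cos²(66° − 39°) = 0.5 I₀ · cos²(27°) = 0.3969 I₀.
Ratio = 0.3969 / 0.198 = 2.005.

I_new/I_old ≈ 2.00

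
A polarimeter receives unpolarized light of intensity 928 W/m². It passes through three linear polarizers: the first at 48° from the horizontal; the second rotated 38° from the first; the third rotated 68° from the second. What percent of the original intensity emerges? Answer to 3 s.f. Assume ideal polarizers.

≈ 4.36%

Unpolarized light through the first polarizer → I₁ = 928 W/m²/2 = 464 W/m², polarized at 48°.
I₂ = I₁ · cos²(38°) = 464 · 0.621 = 288.1 W/m².
I₃ = I₂ · cos²(68°) = 288.1 · 0.1403 = 40.43 W/m².
That is 4.357% of the incident intensity.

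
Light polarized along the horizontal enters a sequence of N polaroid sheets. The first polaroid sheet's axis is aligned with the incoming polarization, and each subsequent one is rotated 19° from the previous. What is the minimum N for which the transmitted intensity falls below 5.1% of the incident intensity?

N = 28

First polarizer is aligned with the polarization: full transmission.
Each further stage multiplies by cos²(19°) = 0.894.
After N polarizers: T = 0.894^(N−1). Require T < 0.051 ⇒ N−1 > ln(0.051)/ln(0.894) = 26.56, so N−1 ≥ 27 and N = 28.
Check: N=28 gives T = 0.04855 < 0.051; N=27 gives T = 0.05431.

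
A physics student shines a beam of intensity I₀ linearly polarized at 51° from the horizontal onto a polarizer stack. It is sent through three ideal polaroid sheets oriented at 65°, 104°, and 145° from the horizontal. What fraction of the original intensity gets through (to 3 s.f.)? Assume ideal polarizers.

≈ 0.324 I₀

By Malus's law, I₁ = I₀ cos²(65° − 51°) = I₀ cos²(14°) = 0.9415 I₀.
I₂ = I₁ cos²(104° − 65°) = 0.9415 I₀ · cos²(39°) = 0.5686 I₀.
I₃ = I₂ cos²(145° − 104°) = 0.5686 I₀ · cos²(41°) = 0.3239 I₀.
Transmitted fraction = 0.3239.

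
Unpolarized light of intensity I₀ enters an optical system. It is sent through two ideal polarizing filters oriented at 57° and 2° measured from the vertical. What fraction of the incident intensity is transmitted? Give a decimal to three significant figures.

Unpolarized light through the first polarizer → I₁ = ½ I₀, now polarized at 57°.
I₂ = I₁ cos²(2° − 57°) = 0.5 I₀ · cos²(55°) = 0.1645 I₀.
Transmitted fraction = 0.1645.

≈ 0.164 I₀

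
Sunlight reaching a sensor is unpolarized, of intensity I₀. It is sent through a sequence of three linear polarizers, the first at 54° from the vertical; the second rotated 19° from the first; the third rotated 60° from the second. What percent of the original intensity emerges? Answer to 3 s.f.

≈ 11.2%

Unpolarized light through the first polarizer → I₁ = ½ I₀, now polarized at 54°.
I₂ = I₁ cos²(19°) = 0.5 · 0.894 I₀ = 0.447 I₀.
I₃ = I₂ cos²(60°) = 0.447 · 0.25 I₀ = 0.1118 I₀.
That is 11.18% of the incident intensity.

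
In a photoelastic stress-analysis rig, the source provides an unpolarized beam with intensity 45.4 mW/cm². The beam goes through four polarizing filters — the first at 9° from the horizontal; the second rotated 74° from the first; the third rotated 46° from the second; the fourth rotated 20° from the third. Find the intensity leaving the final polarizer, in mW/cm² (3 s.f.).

Unpolarized light through the first polarizer → I₁ = 45.4 mW/cm²/2 = 22.7 mW/cm², polarized at 9°.
I₂ = I₁ · cos²(74°) = 22.7 · 0.07598 = 1.725 mW/cm².
I₃ = I₂ · cos²(46°) = 1.725 · 0.4826 = 0.8322 mW/cm².
I₄ = I₃ · cos²(20°) = 0.8322 · 0.883 = 0.7349 mW/cm².

I ≈ 0.735 mW/cm²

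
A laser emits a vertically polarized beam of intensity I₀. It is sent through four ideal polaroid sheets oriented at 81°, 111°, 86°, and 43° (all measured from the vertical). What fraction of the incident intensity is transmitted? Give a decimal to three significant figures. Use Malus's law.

≈ 0.00806 I₀

By Malus's law, I₁ = I₀ cos²(81° − 0°) = I₀ cos²(81°) = 0.02447 I₀.
I₂ = I₁ cos²(111° − 81°) = 0.02447 I₀ · cos²(30°) = 0.01835 I₀.
I₃ = I₂ cos²(86° − 111°) = 0.01835 I₀ · cos²(25°) = 0.01508 I₀.
I₄ = I₃ cos²(43° − 86°) = 0.01508 I₀ · cos²(43°) = 0.008064 I₀.
Transmitted fraction = 0.008064.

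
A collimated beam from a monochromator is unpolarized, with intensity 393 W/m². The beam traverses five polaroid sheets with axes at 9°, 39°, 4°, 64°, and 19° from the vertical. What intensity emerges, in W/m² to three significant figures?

I ≈ 12.4 W/m²

Unpolarized light through the first polarizer → I₁ = 393 W/m²/2 = 196.5 W/m², polarized at 9°.
I₂ = I₁ · cos²(30°) = 196.5 · 0.75 = 147.4 W/m².
I₃ = I₂ · cos²(35°) = 147.4 · 0.671 = 98.89 W/m².
I₄ = I₃ · cos²(60°) = 98.89 · 0.25 = 24.72 W/m².
I₅ = I₄ · cos²(45°) = 24.72 · 0.5 = 12.36 W/m².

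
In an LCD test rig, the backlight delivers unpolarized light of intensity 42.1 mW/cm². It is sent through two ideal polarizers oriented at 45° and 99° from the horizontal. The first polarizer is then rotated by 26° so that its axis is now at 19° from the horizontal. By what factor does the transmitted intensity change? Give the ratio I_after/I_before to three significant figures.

I_new/I_old ≈ 0.0873

Before rotation:
Unpolarized light through the first polarizer → I₁ = ½ I₀, now polarized at 45°.
I₂ = I₁ cos²(99° − 45°) = 0.5 I₀ · cos²(54°) = 0.1727 I₀.
After rotation:
Unpolarized light through the first polarizer → I₁ = ½ I₀, now polarized at 19°.
I₂ = I₁ cos²(99° − 19°) = 0.5 I₀ · cos²(80°) = 0.01508 I₀.
Ratio = 0.01508 / 0.1727 = 0.08728.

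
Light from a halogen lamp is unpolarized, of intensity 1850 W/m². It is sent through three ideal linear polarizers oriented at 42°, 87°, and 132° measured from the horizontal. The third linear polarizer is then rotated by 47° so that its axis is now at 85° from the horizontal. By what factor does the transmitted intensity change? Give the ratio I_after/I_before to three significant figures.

I_new/I_old ≈ 2.00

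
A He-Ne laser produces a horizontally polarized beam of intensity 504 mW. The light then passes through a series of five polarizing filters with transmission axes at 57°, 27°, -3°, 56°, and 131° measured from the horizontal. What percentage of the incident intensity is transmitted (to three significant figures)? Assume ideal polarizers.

I₁ = 504 mW · cos²(57°) = 149.5 mW.
I₂ = I₁ · cos²(30°) = 149.5 · 0.75 = 112.1 mW.
I₃ = I₂ · cos²(30°) = 112.1 · 0.75 = 84.1 mW.
I₄ = I₃ · cos²(59°) = 84.1 · 0.2653 = 22.31 mW.
I₅ = I₄ · cos²(75°) = 22.31 · 0.06699 = 1.494 mW.
That is 0.2965% of the incident intensity.

≈ 0.296%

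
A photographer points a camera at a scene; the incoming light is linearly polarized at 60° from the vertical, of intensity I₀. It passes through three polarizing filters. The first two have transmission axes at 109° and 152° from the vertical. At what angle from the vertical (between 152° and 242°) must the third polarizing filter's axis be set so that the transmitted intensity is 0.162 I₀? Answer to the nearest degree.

θ ≈ 185°

I₁ = I₀ cos²(109° − 60°) = I₀ cos²(49°) = 0.4304 I₀.
I₂ = I₁ cos²(152° − 109°) = 0.4304 I₀ · cos²(43°) = 0.2302 I₀.
Need I₃/I₀ = 0.162, so cos²(θ − 152°) = 0.162 / 0.2302 = 0.7037.
θ − 152° = arccos(√0.7037) = 33.0°, giving θ ≈ 152 + 33.0 = 185.0°.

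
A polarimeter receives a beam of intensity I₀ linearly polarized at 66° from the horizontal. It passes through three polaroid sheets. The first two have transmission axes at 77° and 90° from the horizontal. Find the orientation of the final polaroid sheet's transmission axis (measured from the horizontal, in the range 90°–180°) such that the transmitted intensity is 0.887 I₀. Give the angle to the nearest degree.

I₁ = I₀ cos²(77° − 66°) = I₀ cos²(11°) = 0.9636 I₀.
I₂ = I₁ cos²(90° − 77°) = 0.9636 I₀ · cos²(13°) = 0.9148 I₀.
Need I₃/I₀ = 0.887, so cos²(θ − 90°) = 0.887 / 0.9148 = 0.9696.
θ − 90° = arccos(√0.9696) = 10.0°, giving θ ≈ 90 + 10.0 = 100.0°.

θ ≈ 100°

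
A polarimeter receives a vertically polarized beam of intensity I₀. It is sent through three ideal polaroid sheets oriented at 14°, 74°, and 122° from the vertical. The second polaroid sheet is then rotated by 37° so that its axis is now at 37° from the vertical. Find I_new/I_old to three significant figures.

I_new/I_old ≈ 0.0575

Before rotation:
I₁ = I₀ cos²(14° − 0°) = I₀ cos²(14°) = 0.9415 I₀.
I₂ = I₁ cos²(74° − 14°) = 0.9415 I₀ · cos²(60°) = 0.2354 I₀.
I₃ = I₂ cos²(122° − 74°) = 0.2354 I₀ · cos²(48°) = 0.1054 I₀.
After rotation:
I₁ = I₀ cos²(14° − 0°) = I₀ cos²(14°) = 0.9415 I₀.
I₂ = I₁ cos²(37° − 14°) = 0.9415 I₀ · cos²(23°) = 0.7977 I₀.
I₃ = I₂ cos²(122° − 37°) = 0.7977 I₀ · cos²(85°) = 0.00606 I₀.
Ratio = 0.00606 / 0.1054 = 0.0575.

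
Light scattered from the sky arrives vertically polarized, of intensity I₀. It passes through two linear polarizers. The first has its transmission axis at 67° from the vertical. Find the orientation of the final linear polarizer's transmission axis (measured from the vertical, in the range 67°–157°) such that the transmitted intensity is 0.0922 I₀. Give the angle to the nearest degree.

I₁ = I₀ cos²(67° − 0°) = I₀ cos²(67°) = 0.1527 I₀.
Need I₂/I₀ = 0.0922, so cos²(θ − 67°) = 0.0922 / 0.1527 = 0.6039.
θ − 67° = arccos(√0.6039) = 39.0°, giving θ ≈ 67 + 39.0 = 106.0°.

θ ≈ 106°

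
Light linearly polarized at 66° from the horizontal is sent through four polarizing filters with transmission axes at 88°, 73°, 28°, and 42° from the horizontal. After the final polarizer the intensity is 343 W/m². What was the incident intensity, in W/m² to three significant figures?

I₀ ≈ 908 W/m²

I₁ = I₀ cos²(88° − 66°) = I₀ cos²(22°) = 0.8597 I₀.
I₂ = I₁ cos²(73° − 88°) = 0.8597 I₀ · cos²(15°) = 0.8021 I₀.
I₃ = I₂ cos²(28° − 73°) = 0.8021 I₀ · cos²(45°) = 0.401 I₀.
I₄ = I₃ cos²(42° − 28°) = 0.401 I₀ · cos²(14°) = 0.3776 I₀.
So 343 W/m² = 0.3776 I₀, giving I₀ = 343/0.3776 = 908.4 W/m².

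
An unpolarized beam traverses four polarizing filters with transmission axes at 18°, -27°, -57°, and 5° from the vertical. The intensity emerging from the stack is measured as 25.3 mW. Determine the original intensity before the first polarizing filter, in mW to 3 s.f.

Unpolarized light through the first polarizer → I₁ = ½ I₀, now polarized at 18°.
I₂ = I₁ cos²(-27° − 18°) = 0.5 I₀ · cos²(45°) = 0.25 I₀.
I₃ = I₂ cos²(-57° + 27°) = 0.25 I₀ · cos²(30°) = 0.1875 I₀.
I₄ = I₃ cos²(5° + 57°) = 0.1875 I₀ · cos²(62°) = 0.04133 I₀.
So 25.3 mW = 0.04133 I₀, giving I₀ = 25.3/0.04133 = 612.2 mW.

I₀ ≈ 612 mW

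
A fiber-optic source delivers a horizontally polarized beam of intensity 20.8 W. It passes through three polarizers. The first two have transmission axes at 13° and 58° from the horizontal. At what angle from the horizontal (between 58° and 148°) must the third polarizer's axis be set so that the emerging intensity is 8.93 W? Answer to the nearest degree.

θ ≈ 76°

By Malus's law, I₁ = I₀ cos²(13° − 0°) = I₀ cos²(13°) = 0.9494 I₀.
I₂ = I₁ cos²(58° − 13°) = 0.9494 I₀ · cos²(45°) = 0.4747 I₀.
Target fraction: 8.93 / 20.8 W = 0.4293 of I₀.
Need I₃/I₀ = 0.4293, so cos²(θ − 58°) = 0.4293 / 0.4747 = 0.9044.
θ − 58° = arccos(√0.9044) = 18.0°, giving θ ≈ 58 + 18.0 = 76.0°.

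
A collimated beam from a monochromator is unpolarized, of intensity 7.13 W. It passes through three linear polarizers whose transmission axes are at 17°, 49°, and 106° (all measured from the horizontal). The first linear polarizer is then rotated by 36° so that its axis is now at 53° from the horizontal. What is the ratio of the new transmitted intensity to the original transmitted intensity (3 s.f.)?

I_new/I_old ≈ 1.38

Before rotation:
Unpolarized light through the first polarizer → I₁ = ½ I₀, now polarized at 17°.
I₂ = I₁ cos²(49° − 17°) = 0.5 I₀ · cos²(32°) = 0.3596 I₀.
I₃ = I₂ cos²(106° − 49°) = 0.3596 I₀ · cos²(57°) = 0.1067 I₀.
After rotation:
Unpolarized light through the first polarizer → I₁ = ½ I₀, now polarized at 53°.
I₂ = I₁ cos²(49° − 53°) = 0.5 I₀ · cos²(4°) = 0.4976 I₀.
I₃ = I₂ cos²(106° − 49°) = 0.4976 I₀ · cos²(57°) = 0.1476 I₀.
Ratio = 0.1476 / 0.1067 = 1.384.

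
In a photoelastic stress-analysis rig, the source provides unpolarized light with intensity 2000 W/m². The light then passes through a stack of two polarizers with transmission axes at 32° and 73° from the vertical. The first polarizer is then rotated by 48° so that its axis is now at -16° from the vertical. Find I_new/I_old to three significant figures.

Before rotation:
Unpolarized light through the first polarizer → I₁ = ½ I₀, now polarized at 32°.
I₂ = I₁ cos²(73° − 32°) = 0.5 I₀ · cos²(41°) = 0.2848 I₀.
After rotation:
Unpolarized light through the first polarizer → I₁ = ½ I₀, now polarized at -16°.
I₂ = I₁ cos²(73° + 16°) = 0.5 I₀ · cos²(89°) = 0.0001523 I₀.
Ratio = 0.0001523 / 0.2848 = 0.0005348.

I_new/I_old ≈ 0.000535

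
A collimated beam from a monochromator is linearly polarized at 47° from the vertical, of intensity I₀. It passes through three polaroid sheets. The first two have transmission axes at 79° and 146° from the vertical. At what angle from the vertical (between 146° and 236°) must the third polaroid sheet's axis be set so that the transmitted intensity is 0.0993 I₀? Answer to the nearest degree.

θ ≈ 164°

By Malus's law, I₁ = I₀ cos²(79° − 47°) = I₀ cos²(32°) = 0.7192 I₀.
I₂ = I₁ cos²(146° − 79°) = 0.7192 I₀ · cos²(67°) = 0.1098 I₀.
Need I₃/I₀ = 0.0993, so cos²(θ − 146°) = 0.0993 / 0.1098 = 0.9044.
θ − 146° = arccos(√0.9044) = 18.0°, giving θ ≈ 146 + 18.0 = 164.0°.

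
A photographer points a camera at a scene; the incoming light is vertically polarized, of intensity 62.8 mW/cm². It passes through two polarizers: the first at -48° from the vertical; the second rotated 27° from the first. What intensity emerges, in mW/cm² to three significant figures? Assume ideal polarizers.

I ≈ 22.3 mW/cm²

I₁ = 62.8 mW/cm² · cos²(48°) = 28.12 mW/cm².
I₂ = I₁ · cos²(27°) = 28.12 · 0.7939 = 22.32 mW/cm².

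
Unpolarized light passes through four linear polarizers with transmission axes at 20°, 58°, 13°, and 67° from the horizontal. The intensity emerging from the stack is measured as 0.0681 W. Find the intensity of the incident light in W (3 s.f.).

Unpolarized light through the first polarizer → I₁ = ½ I₀, now polarized at 20°.
I₂ = I₁ cos²(58° − 20°) = 0.5 I₀ · cos²(38°) = 0.3105 I₀.
I₃ = I₂ cos²(13° − 58°) = 0.3105 I₀ · cos²(45°) = 0.1552 I₀.
I₄ = I₃ cos²(67° − 13°) = 0.1552 I₀ · cos²(54°) = 0.05363 I₀.
So 0.0681 W = 0.05363 I₀, giving I₀ = 0.0681/0.05363 = 1.27 W.

I₀ ≈ 1.27 W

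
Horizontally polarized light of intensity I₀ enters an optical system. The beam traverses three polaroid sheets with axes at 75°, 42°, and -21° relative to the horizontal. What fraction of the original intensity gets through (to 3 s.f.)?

≈ 0.00971 I₀

I₁ = I₀ cos²(75° − 0°) = I₀ cos²(75°) = 0.06699 I₀.
I₂ = I₁ cos²(42° − 75°) = 0.06699 I₀ · cos²(33°) = 0.04712 I₀.
I₃ = I₂ cos²(-21° − 42°) = 0.04712 I₀ · cos²(63°) = 0.009711 I₀.
Transmitted fraction = 0.009711.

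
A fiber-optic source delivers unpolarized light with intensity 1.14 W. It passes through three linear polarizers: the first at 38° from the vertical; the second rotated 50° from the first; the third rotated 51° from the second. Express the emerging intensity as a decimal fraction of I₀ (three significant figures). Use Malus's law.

I/I₀ ≈ 0.0818

Unpolarized light through the first polarizer → I₁ = 1.14 W/2 = 0.57 W, polarized at 38°.
I₂ = I₁ · cos²(50°) = 0.57 · 0.4132 = 0.2355 W.
I₃ = I₂ · cos²(51°) = 0.2355 · 0.396 = 0.09327 W.
Transmitted fraction = 0.08182.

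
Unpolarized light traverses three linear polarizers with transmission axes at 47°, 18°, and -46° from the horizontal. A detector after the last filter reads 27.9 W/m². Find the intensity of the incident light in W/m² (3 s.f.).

Unpolarized light through the first polarizer → I₁ = ½ I₀, now polarized at 47°.
I₂ = I₁ cos²(18° − 47°) = 0.5 I₀ · cos²(29°) = 0.3825 I₀.
I₃ = I₂ cos²(-46° − 18°) = 0.3825 I₀ · cos²(64°) = 0.0735 I₀.
So 27.9 W/m² = 0.0735 I₀, giving I₀ = 27.9/0.0735 = 379.6 W/m².

I₀ ≈ 380 W/m²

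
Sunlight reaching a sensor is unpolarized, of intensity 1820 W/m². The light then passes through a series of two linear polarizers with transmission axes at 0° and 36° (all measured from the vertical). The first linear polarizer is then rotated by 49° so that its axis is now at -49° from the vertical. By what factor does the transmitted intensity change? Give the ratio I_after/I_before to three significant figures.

Before rotation:
Unpolarized light through the first polarizer → I₁ = ½ I₀, now polarized at 0°.
I₂ = I₁ cos²(36° − 0°) = 0.5 I₀ · cos²(36°) = 0.3273 I₀.
After rotation:
Unpolarized light through the first polarizer → I₁ = ½ I₀, now polarized at -49°.
I₂ = I₁ cos²(36° + 49°) = 0.5 I₀ · cos²(85°) = 0.003798 I₀.
Ratio = 0.003798 / 0.3273 = 0.01161.

I_new/I_old ≈ 0.0116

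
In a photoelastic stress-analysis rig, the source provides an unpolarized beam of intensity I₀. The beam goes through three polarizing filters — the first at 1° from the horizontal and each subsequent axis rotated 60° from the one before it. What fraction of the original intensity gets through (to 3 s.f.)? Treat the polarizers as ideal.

≈ 0.0313 I₀

Unpolarized light through the first polarizer → I₁ = ½ I₀, now polarized at 1°.
I₂ = I₁ cos²(60°) = 0.5 · 0.25 I₀ = 0.125 I₀.
I₃ = I₂ cos²(60°) = 0.125 · 0.25 I₀ = 0.03125 I₀.
Transmitted fraction = 0.03125.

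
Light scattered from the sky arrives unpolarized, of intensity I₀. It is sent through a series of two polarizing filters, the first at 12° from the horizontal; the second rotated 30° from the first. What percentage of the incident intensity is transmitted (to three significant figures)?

≈ 37.5%

Unpolarized light through the first polarizer → I₁ = ½ I₀, now polarized at 12°.
I₂ = I₁ cos²(30°) = 0.5 · 0.75 I₀ = 0.375 I₀.
That is 37.5% of the incident intensity.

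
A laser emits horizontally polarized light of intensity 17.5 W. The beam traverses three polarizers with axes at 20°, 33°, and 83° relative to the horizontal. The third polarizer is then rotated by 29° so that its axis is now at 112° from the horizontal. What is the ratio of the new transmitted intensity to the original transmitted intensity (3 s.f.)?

I_new/I_old ≈ 0.0881

Before rotation:
I₁ = I₀ cos²(20° − 0°) = I₀ cos²(20°) = 0.883 I₀.
I₂ = I₁ cos²(33° − 20°) = 0.883 I₀ · cos²(13°) = 0.8383 I₀.
I₃ = I₂ cos²(83° − 33°) = 0.8383 I₀ · cos²(50°) = 0.3464 I₀.
After rotation:
I₁ = I₀ cos²(20° − 0°) = I₀ cos²(20°) = 0.883 I₀.
I₂ = I₁ cos²(33° − 20°) = 0.883 I₀ · cos²(13°) = 0.8383 I₀.
I₃ = I₂ cos²(112° − 33°) = 0.8383 I₀ · cos²(79°) = 0.03052 I₀.
Ratio = 0.03052 / 0.3464 = 0.08812.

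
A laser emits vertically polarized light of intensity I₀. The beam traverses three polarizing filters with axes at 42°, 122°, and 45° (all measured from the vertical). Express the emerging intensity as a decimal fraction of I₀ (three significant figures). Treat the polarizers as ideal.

≈ 0.000843 I₀

By Malus's law, I₁ = I₀ cos²(42° − 0°) = I₀ cos²(42°) = 0.5523 I₀.
I₂ = I₁ cos²(122° − 42°) = 0.5523 I₀ · cos²(80°) = 0.01665 I₀.
I₃ = I₂ cos²(45° − 122°) = 0.01665 I₀ · cos²(77°) = 0.0008427 I₀.
Transmitted fraction = 0.0008427.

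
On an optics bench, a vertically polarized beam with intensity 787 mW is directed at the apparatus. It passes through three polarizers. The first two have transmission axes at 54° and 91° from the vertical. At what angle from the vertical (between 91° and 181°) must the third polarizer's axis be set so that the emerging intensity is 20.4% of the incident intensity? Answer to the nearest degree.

θ ≈ 107°

By Malus's law, I₁ = I₀ cos²(54° − 0°) = I₀ cos²(54°) = 0.3455 I₀.
I₂ = I₁ cos²(91° − 54°) = 0.3455 I₀ · cos²(37°) = 0.2204 I₀.
Need I₃/I₀ = 0.204, so cos²(θ − 91°) = 0.204 / 0.2204 = 0.9258.
θ − 91° = arccos(√0.9258) = 15.8°, giving θ ≈ 91 + 15.8 = 106.8°.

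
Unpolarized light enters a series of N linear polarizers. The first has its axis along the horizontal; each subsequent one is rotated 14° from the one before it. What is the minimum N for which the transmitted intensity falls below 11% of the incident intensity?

First polarizer halves the unpolarized light: factor 1/2.
Each further stage multiplies by cos²(14°) = 0.9415.
After N polarizers: T = 0.5·0.9415^(N−1). Require T < 0.11 ⇒ N−1 > ln(0.11/0.5)/ln(0.9415) = 25.11, so N−1 ≥ 26 and N = 27.
Check: N=27 gives T = 0.1042 < 0.11; N=26 gives T = 0.1107.

N = 27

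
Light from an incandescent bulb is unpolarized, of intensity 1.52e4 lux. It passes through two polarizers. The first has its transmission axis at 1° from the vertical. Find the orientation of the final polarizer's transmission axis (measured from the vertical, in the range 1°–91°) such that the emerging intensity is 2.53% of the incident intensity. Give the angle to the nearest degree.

Unpolarized light through the first polarizer → I₁ = ½ I₀, now polarized at 1°.
Need I₂/I₀ = 0.0253, so cos²(θ − 1°) = 0.0253 / 0.5 = 0.0506.
θ − 1° = arccos(√0.0506) = 77.0°, giving θ ≈ 1 + 77.0 = 78.0°.

θ ≈ 78°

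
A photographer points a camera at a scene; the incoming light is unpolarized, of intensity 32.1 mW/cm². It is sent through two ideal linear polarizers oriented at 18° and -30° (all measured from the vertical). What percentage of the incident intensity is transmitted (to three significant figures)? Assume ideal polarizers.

≈ 22.4%

Unpolarized light through the first polarizer → I₁ = 32.1 mW/cm²/2 = 16.05 mW/cm², polarized at 18°.
I₂ = I₁ · cos²(48°) = 16.05 · 0.4477 = 7.186 mW/cm².
That is 22.39% of the incident intensity.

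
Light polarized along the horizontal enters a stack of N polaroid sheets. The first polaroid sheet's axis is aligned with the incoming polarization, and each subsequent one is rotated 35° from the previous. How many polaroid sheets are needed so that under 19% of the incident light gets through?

N = 6

First polarizer is aligned with the polarization: full transmission.
Each further stage multiplies by cos²(35°) = 0.671.
After N polarizers: T = 0.671^(N−1). Require T < 0.19 ⇒ N−1 > ln(0.19)/ln(0.671) = 4.16, so N−1 ≥ 5 and N = 6.
Check: N=6 gives T = 0.136 < 0.19; N=5 gives T = 0.2027.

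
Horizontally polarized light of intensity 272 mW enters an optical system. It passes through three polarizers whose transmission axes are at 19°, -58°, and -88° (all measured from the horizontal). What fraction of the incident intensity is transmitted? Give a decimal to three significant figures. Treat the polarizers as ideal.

I/I₀ ≈ 0.0339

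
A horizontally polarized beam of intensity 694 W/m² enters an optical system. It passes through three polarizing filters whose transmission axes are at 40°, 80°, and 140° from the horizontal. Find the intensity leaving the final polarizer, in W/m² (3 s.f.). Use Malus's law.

By Malus's law, I₁ = 694 W/m² · cos²(40°) = 407.3 W/m².
I₂ = I₁ · cos²(40°) = 407.3 · 0.5868 = 239 W/m².
I₃ = I₂ · cos²(60°) = 239 · 0.25 = 59.75 W/m².

I ≈ 59.7 W/m²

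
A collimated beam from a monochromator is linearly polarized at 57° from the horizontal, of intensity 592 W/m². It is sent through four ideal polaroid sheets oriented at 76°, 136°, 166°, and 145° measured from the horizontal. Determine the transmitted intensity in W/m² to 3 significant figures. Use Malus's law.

I ≈ 86.5 W/m²

By Malus's law, I₁ = 592 W/m² · cos²(19°) = 529.3 W/m².
I₂ = I₁ · cos²(60°) = 529.3 · 0.25 = 132.3 W/m².
I₃ = I₂ · cos²(30°) = 132.3 · 0.75 = 99.23 W/m².
I₄ = I₃ · cos²(21°) = 99.23 · 0.8716 = 86.49 W/m².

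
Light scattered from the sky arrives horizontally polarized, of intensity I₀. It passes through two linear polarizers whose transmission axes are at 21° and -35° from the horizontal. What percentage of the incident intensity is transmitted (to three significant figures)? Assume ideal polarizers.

≈ 27.3%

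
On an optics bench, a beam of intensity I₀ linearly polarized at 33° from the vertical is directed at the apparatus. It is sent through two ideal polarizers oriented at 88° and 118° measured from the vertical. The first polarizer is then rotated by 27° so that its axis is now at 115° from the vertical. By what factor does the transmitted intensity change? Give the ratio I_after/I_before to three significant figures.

I_new/I_old ≈ 0.0783

Before rotation:
I₁ = I₀ cos²(88° − 33°) = I₀ cos²(55°) = 0.329 I₀.
I₂ = I₁ cos²(118° − 88°) = 0.329 I₀ · cos²(30°) = 0.2467 I₀.
After rotation:
I₁ = I₀ cos²(115° − 33°) = I₀ cos²(82°) = 0.01937 I₀.
I₂ = I₁ cos²(118° − 115°) = 0.01937 I₀ · cos²(3°) = 0.01932 I₀.
Ratio = 0.01932 / 0.2467 = 0.07828.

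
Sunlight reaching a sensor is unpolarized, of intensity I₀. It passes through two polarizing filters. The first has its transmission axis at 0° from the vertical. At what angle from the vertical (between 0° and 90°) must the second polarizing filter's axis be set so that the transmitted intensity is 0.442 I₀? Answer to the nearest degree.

θ ≈ 20°

Unpolarized light through the first polarizer → I₁ = ½ I₀, now polarized at 0°.
Need I₂/I₀ = 0.442, so cos²(θ − 0°) = 0.442 / 0.5 = 0.884.
θ − 0° = arccos(√0.884) = 19.9°, giving θ ≈ 0 + 19.9 = 19.9°.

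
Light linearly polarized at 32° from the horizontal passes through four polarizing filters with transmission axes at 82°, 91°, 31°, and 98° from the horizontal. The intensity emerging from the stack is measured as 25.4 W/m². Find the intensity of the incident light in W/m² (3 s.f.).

I₀ ≈ 1650 W/m²

By Malus's law, I₁ = I₀ cos²(82° − 32°) = I₀ cos²(50°) = 0.4132 I₀.
I₂ = I₁ cos²(91° − 82°) = 0.4132 I₀ · cos²(9°) = 0.4031 I₀.
I₃ = I₂ cos²(31° − 91°) = 0.4031 I₀ · cos²(60°) = 0.1008 I₀.
I₄ = I₃ cos²(98° − 31°) = 0.1008 I₀ · cos²(67°) = 0.01538 I₀.
So 25.4 W/m² = 0.01538 I₀, giving I₀ = 25.4/0.01538 = 1651 W/m².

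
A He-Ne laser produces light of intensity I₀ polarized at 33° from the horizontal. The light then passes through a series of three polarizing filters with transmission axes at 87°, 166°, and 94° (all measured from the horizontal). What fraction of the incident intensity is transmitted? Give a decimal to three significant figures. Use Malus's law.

≈ 0.00120 I₀

By Malus's law, I₁ = I₀ cos²(87° − 33°) = I₀ cos²(54°) = 0.3455 I₀.
I₂ = I₁ cos²(166° − 87°) = 0.3455 I₀ · cos²(79°) = 0.01258 I₀.
I₃ = I₂ cos²(94° − 166°) = 0.01258 I₀ · cos²(72°) = 0.001201 I₀.
Transmitted fraction = 0.001201.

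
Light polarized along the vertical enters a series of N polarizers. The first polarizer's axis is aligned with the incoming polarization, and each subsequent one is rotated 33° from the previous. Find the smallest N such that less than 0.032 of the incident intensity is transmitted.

N = 11

First polarizer is aligned with the polarization: full transmission.
Each further stage multiplies by cos²(33°) = 0.7034.
After N polarizers: T = 0.7034^(N−1). Require T < 0.032 ⇒ N−1 > ln(0.032)/ln(0.7034) = 9.78, so N−1 ≥ 10 and N = 11.
Check: N=11 gives T = 0.02964 < 0.032; N=10 gives T = 0.04214.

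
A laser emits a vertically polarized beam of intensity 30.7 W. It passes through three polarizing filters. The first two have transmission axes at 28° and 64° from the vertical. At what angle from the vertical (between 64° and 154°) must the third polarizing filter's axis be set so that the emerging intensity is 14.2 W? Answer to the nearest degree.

θ ≈ 82°

I₁ = I₀ cos²(28° − 0°) = I₀ cos²(28°) = 0.7796 I₀.
I₂ = I₁ cos²(64° − 28°) = 0.7796 I₀ · cos²(36°) = 0.5103 I₀.
Target fraction: 14.2 / 30.7 W = 0.4625 of I₀.
Need I₃/I₀ = 0.4625, so cos²(θ − 64°) = 0.4625 / 0.5103 = 0.9065.
θ − 64° = arccos(√0.9065) = 17.8°, giving θ ≈ 64 + 17.8 = 81.8°.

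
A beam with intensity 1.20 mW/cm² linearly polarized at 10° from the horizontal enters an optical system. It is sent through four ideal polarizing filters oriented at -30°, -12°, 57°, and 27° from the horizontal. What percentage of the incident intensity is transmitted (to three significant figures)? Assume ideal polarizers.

I₁ = 1.20 mW/cm² · cos²(40°) = 0.7042 mW/cm².
I₂ = I₁ · cos²(18°) = 0.7042 · 0.9045 = 0.6369 mW/cm².
I₃ = I₂ · cos²(69°) = 0.6369 · 0.1284 = 0.0818 mW/cm².
I₄ = I₃ · cos²(30°) = 0.0818 · 0.75 = 0.06135 mW/cm².
That is 5.113% of the incident intensity.

≈ 5.11%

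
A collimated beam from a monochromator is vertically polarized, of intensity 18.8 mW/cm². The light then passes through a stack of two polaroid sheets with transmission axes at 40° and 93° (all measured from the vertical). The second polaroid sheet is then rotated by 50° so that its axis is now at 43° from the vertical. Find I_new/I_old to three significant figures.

Before rotation:
By Malus's law, I₁ = I₀ cos²(40° − 0°) = I₀ cos²(40°) = 0.5868 I₀.
I₂ = I₁ cos²(93° − 40°) = 0.5868 I₀ · cos²(53°) = 0.2125 I₀.
After rotation:
I₁ = I₀ cos²(40° − 0°) = I₀ cos²(40°) = 0.5868 I₀.
I₂ = I₁ cos²(43° − 40°) = 0.5868 I₀ · cos²(3°) = 0.5852 I₀.
Ratio = 0.5852 / 0.2125 = 2.753.

I_new/I_old ≈ 2.75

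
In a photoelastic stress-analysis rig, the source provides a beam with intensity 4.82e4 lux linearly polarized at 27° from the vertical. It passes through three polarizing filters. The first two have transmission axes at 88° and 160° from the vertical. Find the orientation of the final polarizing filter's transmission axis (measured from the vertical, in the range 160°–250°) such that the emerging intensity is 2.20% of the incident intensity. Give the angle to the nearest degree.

I₁ = I₀ cos²(88° − 27°) = I₀ cos²(61°) = 0.235 I₀.
I₂ = I₁ cos²(160° − 88°) = 0.235 I₀ · cos²(72°) = 0.02244 I₀.
Need I₃/I₀ = 0.022, so cos²(θ − 160°) = 0.022 / 0.02244 = 0.9802.
θ − 160° = arccos(√0.9802) = 8.1°, giving θ ≈ 160 + 8.1 = 168.1°.

θ ≈ 168°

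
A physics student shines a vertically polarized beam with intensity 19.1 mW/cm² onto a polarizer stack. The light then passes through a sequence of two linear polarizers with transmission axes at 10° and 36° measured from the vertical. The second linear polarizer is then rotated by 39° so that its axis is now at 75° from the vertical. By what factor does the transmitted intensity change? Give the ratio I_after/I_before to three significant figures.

I_new/I_old ≈ 0.221

Before rotation:
I₁ = I₀ cos²(10° − 0°) = I₀ cos²(10°) = 0.9698 I₀.
I₂ = I₁ cos²(36° − 10°) = 0.9698 I₀ · cos²(26°) = 0.7835 I₀.
After rotation:
I₁ = I₀ cos²(10° − 0°) = I₀ cos²(10°) = 0.9698 I₀.
I₂ = I₁ cos²(75° − 10°) = 0.9698 I₀ · cos²(65°) = 0.1732 I₀.
Ratio = 0.1732 / 0.7835 = 0.2211.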